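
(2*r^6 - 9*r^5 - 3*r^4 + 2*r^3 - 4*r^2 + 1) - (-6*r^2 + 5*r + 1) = 2*r^6 - 9*r^5 - 3*r^4 + 2*r^3 + 2*r^2 - 5*r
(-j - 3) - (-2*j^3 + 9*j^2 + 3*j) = 2*j^3 - 9*j^2 - 4*j - 3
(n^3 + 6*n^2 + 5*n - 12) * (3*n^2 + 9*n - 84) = 3*n^5 + 27*n^4 - 15*n^3 - 495*n^2 - 528*n + 1008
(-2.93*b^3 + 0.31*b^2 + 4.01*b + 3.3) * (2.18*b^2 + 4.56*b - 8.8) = -6.3874*b^5 - 12.685*b^4 + 35.9394*b^3 + 22.7516*b^2 - 20.24*b - 29.04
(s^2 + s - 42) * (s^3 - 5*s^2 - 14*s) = s^5 - 4*s^4 - 61*s^3 + 196*s^2 + 588*s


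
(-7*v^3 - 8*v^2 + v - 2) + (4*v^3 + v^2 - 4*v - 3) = -3*v^3 - 7*v^2 - 3*v - 5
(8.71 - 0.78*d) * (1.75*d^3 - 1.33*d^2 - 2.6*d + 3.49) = -1.365*d^4 + 16.2799*d^3 - 9.5563*d^2 - 25.3682*d + 30.3979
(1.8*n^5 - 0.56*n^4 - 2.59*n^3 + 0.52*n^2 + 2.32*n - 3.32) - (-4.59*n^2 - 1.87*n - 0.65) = 1.8*n^5 - 0.56*n^4 - 2.59*n^3 + 5.11*n^2 + 4.19*n - 2.67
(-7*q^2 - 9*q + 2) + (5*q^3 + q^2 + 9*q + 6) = 5*q^3 - 6*q^2 + 8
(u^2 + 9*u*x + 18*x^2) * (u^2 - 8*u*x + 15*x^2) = u^4 + u^3*x - 39*u^2*x^2 - 9*u*x^3 + 270*x^4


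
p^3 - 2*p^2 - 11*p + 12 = (p - 4)*(p - 1)*(p + 3)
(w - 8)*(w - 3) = w^2 - 11*w + 24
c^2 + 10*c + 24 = (c + 4)*(c + 6)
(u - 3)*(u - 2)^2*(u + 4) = u^4 - 3*u^3 - 12*u^2 + 52*u - 48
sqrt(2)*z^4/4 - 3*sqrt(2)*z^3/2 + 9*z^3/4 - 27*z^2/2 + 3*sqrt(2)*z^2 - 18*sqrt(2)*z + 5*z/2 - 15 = (z/2 + sqrt(2)/2)*(z - 6)*(z + 5*sqrt(2)/2)*(sqrt(2)*z/2 + 1)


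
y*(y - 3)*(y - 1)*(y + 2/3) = y^4 - 10*y^3/3 + y^2/3 + 2*y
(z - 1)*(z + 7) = z^2 + 6*z - 7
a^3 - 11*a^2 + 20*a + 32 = (a - 8)*(a - 4)*(a + 1)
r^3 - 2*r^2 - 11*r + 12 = (r - 4)*(r - 1)*(r + 3)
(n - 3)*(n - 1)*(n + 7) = n^3 + 3*n^2 - 25*n + 21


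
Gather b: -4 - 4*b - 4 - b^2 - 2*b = -b^2 - 6*b - 8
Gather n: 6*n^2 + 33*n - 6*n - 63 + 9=6*n^2 + 27*n - 54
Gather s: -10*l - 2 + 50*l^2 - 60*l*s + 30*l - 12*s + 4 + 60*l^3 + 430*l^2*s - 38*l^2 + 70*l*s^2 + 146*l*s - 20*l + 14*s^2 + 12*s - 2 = 60*l^3 + 12*l^2 + s^2*(70*l + 14) + s*(430*l^2 + 86*l)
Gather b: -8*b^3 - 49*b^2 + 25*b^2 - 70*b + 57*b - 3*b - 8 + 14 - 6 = -8*b^3 - 24*b^2 - 16*b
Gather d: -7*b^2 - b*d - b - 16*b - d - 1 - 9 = -7*b^2 - 17*b + d*(-b - 1) - 10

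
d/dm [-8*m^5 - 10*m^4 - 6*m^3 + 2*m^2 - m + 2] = -40*m^4 - 40*m^3 - 18*m^2 + 4*m - 1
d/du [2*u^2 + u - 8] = 4*u + 1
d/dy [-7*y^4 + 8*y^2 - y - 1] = -28*y^3 + 16*y - 1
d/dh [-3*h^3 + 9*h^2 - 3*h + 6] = -9*h^2 + 18*h - 3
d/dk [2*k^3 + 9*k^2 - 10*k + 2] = 6*k^2 + 18*k - 10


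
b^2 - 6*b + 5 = (b - 5)*(b - 1)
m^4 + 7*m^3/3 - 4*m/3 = m*(m - 2/3)*(m + 1)*(m + 2)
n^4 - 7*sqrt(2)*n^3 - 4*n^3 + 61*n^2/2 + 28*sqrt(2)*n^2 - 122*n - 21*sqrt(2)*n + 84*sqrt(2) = (n - 4)*(n - 7*sqrt(2)/2)*(n - 2*sqrt(2))*(n - 3*sqrt(2)/2)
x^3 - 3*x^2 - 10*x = x*(x - 5)*(x + 2)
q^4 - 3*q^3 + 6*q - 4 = (q - 2)*(q - 1)*(q - sqrt(2))*(q + sqrt(2))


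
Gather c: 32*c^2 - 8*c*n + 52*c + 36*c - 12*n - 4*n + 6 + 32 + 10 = 32*c^2 + c*(88 - 8*n) - 16*n + 48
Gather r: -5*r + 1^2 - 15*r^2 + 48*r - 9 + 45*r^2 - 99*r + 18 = 30*r^2 - 56*r + 10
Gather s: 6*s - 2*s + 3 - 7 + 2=4*s - 2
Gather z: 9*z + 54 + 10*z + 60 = 19*z + 114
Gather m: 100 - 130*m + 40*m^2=40*m^2 - 130*m + 100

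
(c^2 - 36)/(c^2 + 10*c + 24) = (c - 6)/(c + 4)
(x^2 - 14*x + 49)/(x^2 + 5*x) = (x^2 - 14*x + 49)/(x*(x + 5))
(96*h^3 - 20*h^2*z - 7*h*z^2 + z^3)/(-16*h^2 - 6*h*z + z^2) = (-12*h^2 + h*z + z^2)/(2*h + z)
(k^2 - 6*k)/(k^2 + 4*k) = (k - 6)/(k + 4)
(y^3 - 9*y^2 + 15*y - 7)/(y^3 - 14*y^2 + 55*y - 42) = (y - 1)/(y - 6)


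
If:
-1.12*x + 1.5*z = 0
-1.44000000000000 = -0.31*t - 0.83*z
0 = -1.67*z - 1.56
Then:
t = 7.15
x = -1.25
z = -0.93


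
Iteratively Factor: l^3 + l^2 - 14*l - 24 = (l - 4)*(l^2 + 5*l + 6) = (l - 4)*(l + 2)*(l + 3)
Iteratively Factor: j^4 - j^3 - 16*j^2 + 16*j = (j + 4)*(j^3 - 5*j^2 + 4*j) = (j - 1)*(j + 4)*(j^2 - 4*j) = j*(j - 1)*(j + 4)*(j - 4)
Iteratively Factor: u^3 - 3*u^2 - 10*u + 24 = (u - 2)*(u^2 - u - 12) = (u - 2)*(u + 3)*(u - 4)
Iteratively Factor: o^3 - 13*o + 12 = (o + 4)*(o^2 - 4*o + 3) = (o - 3)*(o + 4)*(o - 1)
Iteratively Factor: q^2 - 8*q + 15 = (q - 5)*(q - 3)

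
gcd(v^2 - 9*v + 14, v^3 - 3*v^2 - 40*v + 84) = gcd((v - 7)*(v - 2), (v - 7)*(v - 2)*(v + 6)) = v^2 - 9*v + 14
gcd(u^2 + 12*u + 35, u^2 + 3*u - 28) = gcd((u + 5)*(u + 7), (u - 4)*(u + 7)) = u + 7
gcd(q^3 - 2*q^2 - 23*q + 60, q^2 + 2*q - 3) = 1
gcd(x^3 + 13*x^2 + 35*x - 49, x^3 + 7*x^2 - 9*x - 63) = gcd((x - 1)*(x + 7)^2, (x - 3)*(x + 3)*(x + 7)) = x + 7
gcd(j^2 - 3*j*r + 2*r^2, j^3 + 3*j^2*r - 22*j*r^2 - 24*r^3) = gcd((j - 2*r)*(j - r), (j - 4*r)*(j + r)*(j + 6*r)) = 1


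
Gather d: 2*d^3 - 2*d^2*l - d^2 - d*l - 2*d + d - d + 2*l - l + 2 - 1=2*d^3 + d^2*(-2*l - 1) + d*(-l - 2) + l + 1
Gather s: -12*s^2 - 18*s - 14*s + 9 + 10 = -12*s^2 - 32*s + 19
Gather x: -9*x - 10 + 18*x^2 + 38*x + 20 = 18*x^2 + 29*x + 10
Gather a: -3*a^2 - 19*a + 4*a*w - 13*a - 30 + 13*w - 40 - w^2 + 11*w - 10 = -3*a^2 + a*(4*w - 32) - w^2 + 24*w - 80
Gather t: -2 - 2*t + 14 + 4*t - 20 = 2*t - 8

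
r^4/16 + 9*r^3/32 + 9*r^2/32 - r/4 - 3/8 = (r/4 + 1/2)^2*(r - 1)*(r + 3/2)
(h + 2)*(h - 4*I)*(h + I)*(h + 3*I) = h^4 + 2*h^3 + 13*h^2 + 26*h + 12*I*h + 24*I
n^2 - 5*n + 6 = (n - 3)*(n - 2)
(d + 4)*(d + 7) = d^2 + 11*d + 28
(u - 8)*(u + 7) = u^2 - u - 56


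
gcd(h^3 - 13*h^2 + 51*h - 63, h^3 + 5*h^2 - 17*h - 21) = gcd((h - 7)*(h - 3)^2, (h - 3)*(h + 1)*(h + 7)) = h - 3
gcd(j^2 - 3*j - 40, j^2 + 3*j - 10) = j + 5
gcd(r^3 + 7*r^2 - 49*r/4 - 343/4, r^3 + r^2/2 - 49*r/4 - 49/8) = r^2 - 49/4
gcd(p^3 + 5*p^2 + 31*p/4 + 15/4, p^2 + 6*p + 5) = p + 1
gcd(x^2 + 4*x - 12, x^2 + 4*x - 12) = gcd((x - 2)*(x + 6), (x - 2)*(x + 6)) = x^2 + 4*x - 12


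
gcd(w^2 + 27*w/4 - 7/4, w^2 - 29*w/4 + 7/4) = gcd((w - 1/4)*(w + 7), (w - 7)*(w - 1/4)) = w - 1/4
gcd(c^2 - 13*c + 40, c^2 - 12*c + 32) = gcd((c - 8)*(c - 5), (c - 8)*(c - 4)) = c - 8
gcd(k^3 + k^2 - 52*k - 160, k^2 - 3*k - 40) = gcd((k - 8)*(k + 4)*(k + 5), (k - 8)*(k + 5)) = k^2 - 3*k - 40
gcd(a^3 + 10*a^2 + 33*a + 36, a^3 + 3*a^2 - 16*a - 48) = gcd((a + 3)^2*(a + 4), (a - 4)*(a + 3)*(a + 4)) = a^2 + 7*a + 12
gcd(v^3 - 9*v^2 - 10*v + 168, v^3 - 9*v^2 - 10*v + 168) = v^3 - 9*v^2 - 10*v + 168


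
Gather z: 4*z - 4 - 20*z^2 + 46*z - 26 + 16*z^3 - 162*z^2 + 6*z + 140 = 16*z^3 - 182*z^2 + 56*z + 110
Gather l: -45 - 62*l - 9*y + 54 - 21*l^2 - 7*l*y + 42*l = -21*l^2 + l*(-7*y - 20) - 9*y + 9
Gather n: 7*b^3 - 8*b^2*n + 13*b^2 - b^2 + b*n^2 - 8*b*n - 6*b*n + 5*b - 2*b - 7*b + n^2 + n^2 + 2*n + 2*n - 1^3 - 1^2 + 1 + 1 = 7*b^3 + 12*b^2 - 4*b + n^2*(b + 2) + n*(-8*b^2 - 14*b + 4)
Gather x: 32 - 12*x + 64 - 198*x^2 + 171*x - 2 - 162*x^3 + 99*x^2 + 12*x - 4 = -162*x^3 - 99*x^2 + 171*x + 90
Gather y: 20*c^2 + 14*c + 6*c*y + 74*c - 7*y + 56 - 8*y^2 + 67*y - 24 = 20*c^2 + 88*c - 8*y^2 + y*(6*c + 60) + 32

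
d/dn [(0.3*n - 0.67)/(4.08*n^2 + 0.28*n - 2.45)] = (-1.224*n^2 + 5.4672*n - 0.5474)/(16.6464*n^4 + 2.2848*n^3 - 19.9136*n^2 - 1.372*n + 6.0025)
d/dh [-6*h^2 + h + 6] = 1 - 12*h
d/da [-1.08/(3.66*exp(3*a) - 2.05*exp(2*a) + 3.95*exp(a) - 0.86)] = (11.8584*exp(2*a) - 4.428*exp(a) + 4.266)*exp(a)/(3.66*exp(3*a) - 2.05*exp(2*a) + 3.95*exp(a) - 0.86)^2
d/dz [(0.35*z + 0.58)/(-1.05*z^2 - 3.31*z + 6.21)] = (0.3675*z^2 + 1.218*z + 4.0933)/(1.1025*z^4 + 6.951*z^3 - 2.0849*z^2 - 41.1102*z + 38.5641)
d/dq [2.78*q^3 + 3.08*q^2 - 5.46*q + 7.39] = 8.34*q^2 + 6.16*q - 5.46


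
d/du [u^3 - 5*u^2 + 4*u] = 3*u^2 - 10*u + 4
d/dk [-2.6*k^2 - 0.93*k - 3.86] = -5.2*k - 0.93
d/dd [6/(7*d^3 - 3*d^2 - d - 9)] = 6*(-21*d^2 + 6*d + 1)/(-7*d^3 + 3*d^2 + d + 9)^2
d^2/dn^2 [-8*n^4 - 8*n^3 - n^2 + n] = -96*n^2 - 48*n - 2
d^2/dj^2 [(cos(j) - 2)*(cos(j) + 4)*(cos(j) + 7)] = -27*cos(j)/4 - 18*cos(2*j) - 9*cos(3*j)/4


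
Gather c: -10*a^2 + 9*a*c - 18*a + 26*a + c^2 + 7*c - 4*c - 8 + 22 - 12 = -10*a^2 + 8*a + c^2 + c*(9*a + 3) + 2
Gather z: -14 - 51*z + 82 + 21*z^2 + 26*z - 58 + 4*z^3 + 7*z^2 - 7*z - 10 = 4*z^3 + 28*z^2 - 32*z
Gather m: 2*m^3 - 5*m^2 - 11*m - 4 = 2*m^3 - 5*m^2 - 11*m - 4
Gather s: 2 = 2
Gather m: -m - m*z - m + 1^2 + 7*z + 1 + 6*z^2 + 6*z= m*(-z - 2) + 6*z^2 + 13*z + 2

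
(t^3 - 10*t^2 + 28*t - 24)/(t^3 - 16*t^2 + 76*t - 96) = (t - 2)/(t - 8)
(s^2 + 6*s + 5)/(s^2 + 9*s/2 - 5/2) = 2*(s + 1)/(2*s - 1)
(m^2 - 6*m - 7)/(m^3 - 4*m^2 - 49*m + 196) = (m + 1)/(m^2 + 3*m - 28)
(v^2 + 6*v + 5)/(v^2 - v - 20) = (v^2 + 6*v + 5)/(v^2 - v - 20)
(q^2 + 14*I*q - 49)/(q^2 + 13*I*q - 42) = (q + 7*I)/(q + 6*I)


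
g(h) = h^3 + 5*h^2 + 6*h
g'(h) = 3*h^2 + 10*h + 6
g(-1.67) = -0.73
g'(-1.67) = -2.33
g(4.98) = 277.39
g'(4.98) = 130.20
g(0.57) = 5.23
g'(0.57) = 12.67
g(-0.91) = -2.07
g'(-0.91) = -0.62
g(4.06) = 173.70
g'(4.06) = 96.05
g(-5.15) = -34.88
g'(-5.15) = 34.07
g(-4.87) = -26.14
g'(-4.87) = 28.45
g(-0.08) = -0.45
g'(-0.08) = 5.22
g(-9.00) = -378.00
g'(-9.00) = 159.00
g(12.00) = 2520.00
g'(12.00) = 558.00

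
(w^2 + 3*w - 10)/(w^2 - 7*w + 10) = (w + 5)/(w - 5)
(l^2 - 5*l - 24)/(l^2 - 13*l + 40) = (l + 3)/(l - 5)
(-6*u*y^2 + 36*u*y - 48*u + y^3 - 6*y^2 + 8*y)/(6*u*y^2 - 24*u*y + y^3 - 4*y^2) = (-6*u*y + 12*u + y^2 - 2*y)/(y*(6*u + y))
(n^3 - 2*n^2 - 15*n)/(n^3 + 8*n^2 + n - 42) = n*(n - 5)/(n^2 + 5*n - 14)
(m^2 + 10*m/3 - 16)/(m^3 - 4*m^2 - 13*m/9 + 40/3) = 3*(m + 6)/(3*m^2 - 4*m - 15)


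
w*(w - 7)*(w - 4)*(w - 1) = w^4 - 12*w^3 + 39*w^2 - 28*w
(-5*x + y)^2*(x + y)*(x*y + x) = 25*x^4*y + 25*x^4 + 15*x^3*y^2 + 15*x^3*y - 9*x^2*y^3 - 9*x^2*y^2 + x*y^4 + x*y^3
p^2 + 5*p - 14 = (p - 2)*(p + 7)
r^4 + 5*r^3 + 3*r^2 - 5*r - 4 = (r - 1)*(r + 1)^2*(r + 4)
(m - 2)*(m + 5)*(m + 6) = m^3 + 9*m^2 + 8*m - 60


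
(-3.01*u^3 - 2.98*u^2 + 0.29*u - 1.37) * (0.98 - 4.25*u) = 12.7925*u^4 + 9.7152*u^3 - 4.1529*u^2 + 6.1067*u - 1.3426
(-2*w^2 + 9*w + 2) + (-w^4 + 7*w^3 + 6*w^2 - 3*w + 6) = -w^4 + 7*w^3 + 4*w^2 + 6*w + 8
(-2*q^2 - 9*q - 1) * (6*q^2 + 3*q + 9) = -12*q^4 - 60*q^3 - 51*q^2 - 84*q - 9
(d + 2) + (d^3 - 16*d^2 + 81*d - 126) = d^3 - 16*d^2 + 82*d - 124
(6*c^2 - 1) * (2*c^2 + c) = 12*c^4 + 6*c^3 - 2*c^2 - c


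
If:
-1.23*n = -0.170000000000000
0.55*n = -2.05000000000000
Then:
No Solution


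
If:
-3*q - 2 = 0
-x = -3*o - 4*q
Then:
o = x/3 + 8/9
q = -2/3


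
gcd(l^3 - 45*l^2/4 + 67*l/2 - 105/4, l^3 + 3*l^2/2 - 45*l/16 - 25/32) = l - 5/4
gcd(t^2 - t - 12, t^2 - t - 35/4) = 1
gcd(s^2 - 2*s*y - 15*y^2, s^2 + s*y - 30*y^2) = -s + 5*y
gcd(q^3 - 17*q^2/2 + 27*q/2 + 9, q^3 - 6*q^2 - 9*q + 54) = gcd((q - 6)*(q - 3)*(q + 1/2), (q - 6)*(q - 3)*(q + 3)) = q^2 - 9*q + 18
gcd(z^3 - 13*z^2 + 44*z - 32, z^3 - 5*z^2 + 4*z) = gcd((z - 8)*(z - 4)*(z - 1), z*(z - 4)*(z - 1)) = z^2 - 5*z + 4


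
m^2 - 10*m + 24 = (m - 6)*(m - 4)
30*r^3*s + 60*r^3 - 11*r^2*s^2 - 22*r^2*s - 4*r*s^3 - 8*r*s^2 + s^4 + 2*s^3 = (-5*r + s)*(-2*r + s)*(3*r + s)*(s + 2)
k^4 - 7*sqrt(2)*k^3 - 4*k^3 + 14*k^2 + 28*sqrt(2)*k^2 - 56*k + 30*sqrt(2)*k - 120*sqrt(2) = (k - 4)*(k - 5*sqrt(2))*(k - 3*sqrt(2))*(k + sqrt(2))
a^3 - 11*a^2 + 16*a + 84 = (a - 7)*(a - 6)*(a + 2)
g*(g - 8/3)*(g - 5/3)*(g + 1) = g^4 - 10*g^3/3 + g^2/9 + 40*g/9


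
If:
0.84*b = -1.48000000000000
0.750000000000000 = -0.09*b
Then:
No Solution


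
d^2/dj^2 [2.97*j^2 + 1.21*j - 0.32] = 5.94000000000000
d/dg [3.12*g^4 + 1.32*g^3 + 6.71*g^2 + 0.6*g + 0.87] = 12.48*g^3 + 3.96*g^2 + 13.42*g + 0.6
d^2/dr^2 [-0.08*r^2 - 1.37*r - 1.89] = -0.160000000000000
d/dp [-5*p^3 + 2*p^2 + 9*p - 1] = -15*p^2 + 4*p + 9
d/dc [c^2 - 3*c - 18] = 2*c - 3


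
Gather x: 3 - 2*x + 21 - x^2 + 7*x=-x^2 + 5*x + 24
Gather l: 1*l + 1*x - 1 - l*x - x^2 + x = l*(1 - x) - x^2 + 2*x - 1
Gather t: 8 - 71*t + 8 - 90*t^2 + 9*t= -90*t^2 - 62*t + 16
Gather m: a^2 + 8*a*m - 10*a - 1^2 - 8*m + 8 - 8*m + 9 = a^2 - 10*a + m*(8*a - 16) + 16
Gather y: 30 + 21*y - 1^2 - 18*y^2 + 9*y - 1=-18*y^2 + 30*y + 28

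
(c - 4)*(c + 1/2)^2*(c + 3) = c^4 - 51*c^2/4 - 49*c/4 - 3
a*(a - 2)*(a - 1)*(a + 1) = a^4 - 2*a^3 - a^2 + 2*a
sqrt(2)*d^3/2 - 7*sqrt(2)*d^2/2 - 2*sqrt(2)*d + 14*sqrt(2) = (d - 7)*(d - 2)*(sqrt(2)*d/2 + sqrt(2))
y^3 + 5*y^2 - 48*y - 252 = (y - 7)*(y + 6)^2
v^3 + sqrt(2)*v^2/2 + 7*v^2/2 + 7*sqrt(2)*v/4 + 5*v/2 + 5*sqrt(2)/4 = (v + 1)*(v + 5/2)*(v + sqrt(2)/2)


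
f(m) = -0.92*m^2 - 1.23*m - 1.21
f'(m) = -1.84*m - 1.23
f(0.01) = -1.22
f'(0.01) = -1.25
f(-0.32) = -0.91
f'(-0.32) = -0.64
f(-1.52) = -1.47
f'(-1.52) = 1.57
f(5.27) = -33.24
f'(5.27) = -10.93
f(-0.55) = -0.81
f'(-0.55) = -0.22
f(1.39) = -4.70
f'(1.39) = -3.79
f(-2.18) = -2.90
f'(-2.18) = 2.78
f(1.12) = -3.74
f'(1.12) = -3.29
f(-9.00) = -64.66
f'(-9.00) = 15.33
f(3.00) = -13.18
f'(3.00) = -6.75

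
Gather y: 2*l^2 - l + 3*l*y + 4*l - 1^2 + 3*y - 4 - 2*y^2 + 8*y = 2*l^2 + 3*l - 2*y^2 + y*(3*l + 11) - 5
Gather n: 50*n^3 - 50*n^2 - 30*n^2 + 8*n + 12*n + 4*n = 50*n^3 - 80*n^2 + 24*n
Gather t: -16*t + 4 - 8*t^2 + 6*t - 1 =-8*t^2 - 10*t + 3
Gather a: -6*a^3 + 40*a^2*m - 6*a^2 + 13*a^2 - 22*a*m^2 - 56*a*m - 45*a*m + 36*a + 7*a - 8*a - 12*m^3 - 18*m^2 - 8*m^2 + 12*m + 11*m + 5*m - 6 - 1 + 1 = -6*a^3 + a^2*(40*m + 7) + a*(-22*m^2 - 101*m + 35) - 12*m^3 - 26*m^2 + 28*m - 6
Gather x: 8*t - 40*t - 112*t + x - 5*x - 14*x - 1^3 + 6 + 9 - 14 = -144*t - 18*x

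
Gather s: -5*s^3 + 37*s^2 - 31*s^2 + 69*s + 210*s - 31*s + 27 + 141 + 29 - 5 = -5*s^3 + 6*s^2 + 248*s + 192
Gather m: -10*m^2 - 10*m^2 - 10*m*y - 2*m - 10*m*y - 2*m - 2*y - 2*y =-20*m^2 + m*(-20*y - 4) - 4*y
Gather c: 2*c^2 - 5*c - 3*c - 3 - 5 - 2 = 2*c^2 - 8*c - 10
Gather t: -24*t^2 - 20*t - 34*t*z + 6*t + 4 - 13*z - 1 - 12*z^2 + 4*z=-24*t^2 + t*(-34*z - 14) - 12*z^2 - 9*z + 3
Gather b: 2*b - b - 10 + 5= b - 5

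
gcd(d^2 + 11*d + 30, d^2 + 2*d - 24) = d + 6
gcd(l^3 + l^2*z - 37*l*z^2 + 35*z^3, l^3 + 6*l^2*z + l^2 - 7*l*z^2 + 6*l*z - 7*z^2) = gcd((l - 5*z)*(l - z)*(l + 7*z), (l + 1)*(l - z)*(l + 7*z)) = -l^2 - 6*l*z + 7*z^2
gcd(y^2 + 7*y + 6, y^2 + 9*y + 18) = y + 6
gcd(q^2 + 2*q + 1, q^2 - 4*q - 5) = q + 1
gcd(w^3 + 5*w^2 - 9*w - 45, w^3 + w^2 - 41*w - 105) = w^2 + 8*w + 15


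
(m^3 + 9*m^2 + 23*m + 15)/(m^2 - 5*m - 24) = (m^2 + 6*m + 5)/(m - 8)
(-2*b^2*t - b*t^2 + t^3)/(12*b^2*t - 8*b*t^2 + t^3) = (b + t)/(-6*b + t)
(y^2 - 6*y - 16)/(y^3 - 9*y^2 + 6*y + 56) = (y - 8)/(y^2 - 11*y + 28)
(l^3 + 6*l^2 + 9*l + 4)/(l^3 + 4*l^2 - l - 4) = (l + 1)/(l - 1)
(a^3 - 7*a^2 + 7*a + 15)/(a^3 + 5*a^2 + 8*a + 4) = (a^2 - 8*a + 15)/(a^2 + 4*a + 4)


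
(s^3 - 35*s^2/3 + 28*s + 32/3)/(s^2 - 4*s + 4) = (3*s^3 - 35*s^2 + 84*s + 32)/(3*(s^2 - 4*s + 4))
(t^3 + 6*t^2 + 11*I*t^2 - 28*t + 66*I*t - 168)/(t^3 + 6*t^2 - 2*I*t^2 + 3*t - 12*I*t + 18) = (t^2 + 11*I*t - 28)/(t^2 - 2*I*t + 3)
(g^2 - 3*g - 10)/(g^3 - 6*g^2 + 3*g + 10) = (g + 2)/(g^2 - g - 2)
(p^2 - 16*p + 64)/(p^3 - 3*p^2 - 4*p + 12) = (p^2 - 16*p + 64)/(p^3 - 3*p^2 - 4*p + 12)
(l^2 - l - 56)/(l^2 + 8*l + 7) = (l - 8)/(l + 1)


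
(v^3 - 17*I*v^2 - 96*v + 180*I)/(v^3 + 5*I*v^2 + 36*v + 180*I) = (v^2 - 11*I*v - 30)/(v^2 + 11*I*v - 30)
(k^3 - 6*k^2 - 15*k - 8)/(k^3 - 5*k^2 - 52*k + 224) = (k^2 + 2*k + 1)/(k^2 + 3*k - 28)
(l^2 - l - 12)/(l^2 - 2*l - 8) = (l + 3)/(l + 2)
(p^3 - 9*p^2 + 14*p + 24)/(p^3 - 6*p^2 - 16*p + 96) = (p + 1)/(p + 4)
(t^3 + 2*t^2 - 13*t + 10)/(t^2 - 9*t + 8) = (t^2 + 3*t - 10)/(t - 8)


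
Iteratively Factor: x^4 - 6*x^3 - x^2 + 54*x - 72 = (x - 2)*(x^3 - 4*x^2 - 9*x + 36) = (x - 4)*(x - 2)*(x^2 - 9) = (x - 4)*(x - 3)*(x - 2)*(x + 3)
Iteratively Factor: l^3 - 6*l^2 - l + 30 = (l + 2)*(l^2 - 8*l + 15) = (l - 3)*(l + 2)*(l - 5)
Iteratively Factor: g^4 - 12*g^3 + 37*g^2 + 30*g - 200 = (g - 5)*(g^3 - 7*g^2 + 2*g + 40) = (g - 5)*(g - 4)*(g^2 - 3*g - 10) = (g - 5)*(g - 4)*(g + 2)*(g - 5)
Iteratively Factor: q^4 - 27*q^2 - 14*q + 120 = (q + 3)*(q^3 - 3*q^2 - 18*q + 40) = (q - 5)*(q + 3)*(q^2 + 2*q - 8) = (q - 5)*(q + 3)*(q + 4)*(q - 2)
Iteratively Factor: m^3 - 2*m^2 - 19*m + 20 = (m - 5)*(m^2 + 3*m - 4) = (m - 5)*(m + 4)*(m - 1)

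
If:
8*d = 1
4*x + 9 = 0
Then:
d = 1/8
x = -9/4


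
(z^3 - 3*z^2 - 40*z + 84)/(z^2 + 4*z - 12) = z - 7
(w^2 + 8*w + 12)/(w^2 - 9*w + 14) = (w^2 + 8*w + 12)/(w^2 - 9*w + 14)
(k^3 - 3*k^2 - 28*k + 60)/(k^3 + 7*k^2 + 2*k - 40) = (k - 6)/(k + 4)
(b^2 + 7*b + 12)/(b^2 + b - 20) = (b^2 + 7*b + 12)/(b^2 + b - 20)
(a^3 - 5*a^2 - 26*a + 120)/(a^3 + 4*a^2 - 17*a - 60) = (a - 6)/(a + 3)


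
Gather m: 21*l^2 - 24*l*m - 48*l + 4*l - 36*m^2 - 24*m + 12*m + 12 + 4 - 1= 21*l^2 - 44*l - 36*m^2 + m*(-24*l - 12) + 15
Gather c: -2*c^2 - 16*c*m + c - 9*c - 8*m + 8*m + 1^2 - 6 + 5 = -2*c^2 + c*(-16*m - 8)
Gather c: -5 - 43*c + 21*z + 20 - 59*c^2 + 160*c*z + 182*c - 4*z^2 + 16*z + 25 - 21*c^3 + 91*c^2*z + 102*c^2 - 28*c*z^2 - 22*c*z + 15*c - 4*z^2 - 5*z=-21*c^3 + c^2*(91*z + 43) + c*(-28*z^2 + 138*z + 154) - 8*z^2 + 32*z + 40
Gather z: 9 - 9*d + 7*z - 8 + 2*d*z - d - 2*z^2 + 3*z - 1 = -10*d - 2*z^2 + z*(2*d + 10)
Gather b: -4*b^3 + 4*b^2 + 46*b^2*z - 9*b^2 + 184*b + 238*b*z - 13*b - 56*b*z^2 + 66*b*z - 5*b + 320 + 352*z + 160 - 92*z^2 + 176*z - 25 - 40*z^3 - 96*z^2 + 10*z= -4*b^3 + b^2*(46*z - 5) + b*(-56*z^2 + 304*z + 166) - 40*z^3 - 188*z^2 + 538*z + 455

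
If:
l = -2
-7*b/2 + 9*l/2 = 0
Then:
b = -18/7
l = -2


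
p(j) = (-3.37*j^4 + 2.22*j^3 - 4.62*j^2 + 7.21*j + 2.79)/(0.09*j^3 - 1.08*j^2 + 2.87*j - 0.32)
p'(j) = (-0.27*j^2 + 2.16*j - 2.87)*(-3.37*j^4 + 2.22*j^3 - 4.62*j^2 + 7.21*j + 2.79)/(0.09*j^3 - 1.08*j^2 + 2.87*j - 0.32)^2 + (-13.48*j^3 + 6.66*j^2 - 9.24*j + 7.21)/(0.09*j^3 - 1.08*j^2 + 2.87*j - 0.32)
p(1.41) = -1.82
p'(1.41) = -16.22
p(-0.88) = 2.85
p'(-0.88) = -4.14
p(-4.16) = 34.10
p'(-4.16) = -15.17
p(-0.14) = -2.26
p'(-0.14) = -21.35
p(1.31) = -0.35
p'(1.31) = -13.19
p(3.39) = -762.68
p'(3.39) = -2979.72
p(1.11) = 1.82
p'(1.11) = -8.89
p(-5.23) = 51.96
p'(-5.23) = -18.12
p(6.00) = 1578.06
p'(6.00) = 841.05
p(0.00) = -8.72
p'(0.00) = -100.73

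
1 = 1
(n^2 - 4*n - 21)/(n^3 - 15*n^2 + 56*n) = (n + 3)/(n*(n - 8))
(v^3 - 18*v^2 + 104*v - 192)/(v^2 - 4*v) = v - 14 + 48/v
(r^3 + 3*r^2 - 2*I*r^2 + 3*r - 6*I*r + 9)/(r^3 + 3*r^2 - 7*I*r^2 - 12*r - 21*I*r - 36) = (r + I)/(r - 4*I)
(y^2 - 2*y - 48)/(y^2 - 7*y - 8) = (y + 6)/(y + 1)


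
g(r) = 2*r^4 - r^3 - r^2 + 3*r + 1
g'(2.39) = 90.30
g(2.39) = 54.06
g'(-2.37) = -115.61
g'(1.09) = 7.62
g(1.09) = 4.61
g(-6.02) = 2791.60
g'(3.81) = 394.28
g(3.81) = 364.04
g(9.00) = 12340.00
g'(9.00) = 5574.00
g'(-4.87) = -982.42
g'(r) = 8*r^3 - 3*r^2 - 2*r + 3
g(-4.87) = 1203.16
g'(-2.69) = -169.05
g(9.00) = 12340.00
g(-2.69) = 109.88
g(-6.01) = 2773.25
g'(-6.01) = -1829.99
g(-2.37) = 64.68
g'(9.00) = 5574.00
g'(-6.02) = -1839.02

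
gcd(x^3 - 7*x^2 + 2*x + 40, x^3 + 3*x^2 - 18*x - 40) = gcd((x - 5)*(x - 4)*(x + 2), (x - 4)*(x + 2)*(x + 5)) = x^2 - 2*x - 8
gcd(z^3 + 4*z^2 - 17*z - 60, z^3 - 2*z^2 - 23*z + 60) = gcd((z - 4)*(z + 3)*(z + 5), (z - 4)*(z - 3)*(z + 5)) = z^2 + z - 20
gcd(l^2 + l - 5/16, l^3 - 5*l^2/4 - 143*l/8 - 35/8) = 1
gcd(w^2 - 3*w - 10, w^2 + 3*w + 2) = w + 2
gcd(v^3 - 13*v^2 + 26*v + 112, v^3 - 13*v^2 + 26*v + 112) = v^3 - 13*v^2 + 26*v + 112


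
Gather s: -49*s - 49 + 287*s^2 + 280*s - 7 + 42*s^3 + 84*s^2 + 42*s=42*s^3 + 371*s^2 + 273*s - 56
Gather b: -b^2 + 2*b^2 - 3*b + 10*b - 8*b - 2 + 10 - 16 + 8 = b^2 - b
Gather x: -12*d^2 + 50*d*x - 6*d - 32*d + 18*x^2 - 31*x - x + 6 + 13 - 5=-12*d^2 - 38*d + 18*x^2 + x*(50*d - 32) + 14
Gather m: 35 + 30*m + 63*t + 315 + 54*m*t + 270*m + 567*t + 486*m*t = m*(540*t + 300) + 630*t + 350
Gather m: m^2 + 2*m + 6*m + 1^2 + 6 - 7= m^2 + 8*m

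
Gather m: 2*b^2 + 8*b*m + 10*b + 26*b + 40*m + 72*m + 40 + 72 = 2*b^2 + 36*b + m*(8*b + 112) + 112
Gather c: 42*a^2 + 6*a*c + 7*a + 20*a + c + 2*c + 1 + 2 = 42*a^2 + 27*a + c*(6*a + 3) + 3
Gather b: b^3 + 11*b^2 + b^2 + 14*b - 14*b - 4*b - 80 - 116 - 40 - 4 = b^3 + 12*b^2 - 4*b - 240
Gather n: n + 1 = n + 1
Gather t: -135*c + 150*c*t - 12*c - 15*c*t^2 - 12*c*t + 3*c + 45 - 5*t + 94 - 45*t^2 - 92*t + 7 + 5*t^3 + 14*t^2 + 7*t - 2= -144*c + 5*t^3 + t^2*(-15*c - 31) + t*(138*c - 90) + 144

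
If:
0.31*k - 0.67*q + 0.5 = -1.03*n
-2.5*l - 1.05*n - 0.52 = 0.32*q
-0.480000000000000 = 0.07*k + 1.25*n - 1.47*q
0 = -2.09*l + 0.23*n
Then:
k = -0.37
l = -0.04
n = -0.39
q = -0.02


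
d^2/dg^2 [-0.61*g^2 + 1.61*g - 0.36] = -1.22000000000000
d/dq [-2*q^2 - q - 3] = -4*q - 1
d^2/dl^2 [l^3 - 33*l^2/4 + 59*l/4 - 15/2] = 6*l - 33/2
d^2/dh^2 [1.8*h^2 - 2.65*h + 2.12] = 3.60000000000000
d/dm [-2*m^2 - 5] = -4*m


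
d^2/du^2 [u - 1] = 0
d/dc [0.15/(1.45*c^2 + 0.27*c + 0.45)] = (-0.435*c - 0.0405)/(1.45*c^2 + 0.27*c + 0.45)^2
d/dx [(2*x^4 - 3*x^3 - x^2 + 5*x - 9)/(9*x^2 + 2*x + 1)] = (36*x^5 - 15*x^4 - 4*x^3 - 56*x^2 + 160*x + 23)/(81*x^4 + 36*x^3 + 22*x^2 + 4*x + 1)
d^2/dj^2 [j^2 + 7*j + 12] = 2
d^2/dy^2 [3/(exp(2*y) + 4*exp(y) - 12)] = 12*(-(exp(y) + 1)*(exp(2*y) + 4*exp(y) - 12) + 2*(exp(y) + 2)^2*exp(y))*exp(y)/(exp(2*y) + 4*exp(y) - 12)^3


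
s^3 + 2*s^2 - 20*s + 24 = (s - 2)^2*(s + 6)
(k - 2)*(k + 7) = k^2 + 5*k - 14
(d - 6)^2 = d^2 - 12*d + 36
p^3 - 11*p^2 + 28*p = p*(p - 7)*(p - 4)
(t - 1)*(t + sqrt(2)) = t^2 - t + sqrt(2)*t - sqrt(2)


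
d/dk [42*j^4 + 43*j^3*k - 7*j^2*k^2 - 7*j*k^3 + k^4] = 43*j^3 - 14*j^2*k - 21*j*k^2 + 4*k^3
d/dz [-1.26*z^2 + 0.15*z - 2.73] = 0.15 - 2.52*z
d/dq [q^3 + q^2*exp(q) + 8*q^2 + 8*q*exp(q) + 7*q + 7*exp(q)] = q^2*exp(q) + 3*q^2 + 10*q*exp(q) + 16*q + 15*exp(q) + 7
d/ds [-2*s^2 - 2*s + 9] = -4*s - 2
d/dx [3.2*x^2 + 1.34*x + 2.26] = 6.4*x + 1.34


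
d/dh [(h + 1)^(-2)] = -2/(h + 1)^3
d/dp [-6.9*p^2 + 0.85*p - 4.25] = 0.85 - 13.8*p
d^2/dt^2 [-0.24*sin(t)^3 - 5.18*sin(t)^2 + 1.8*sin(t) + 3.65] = -1.62*sin(t) - 0.54*sin(3*t) - 10.36*cos(2*t)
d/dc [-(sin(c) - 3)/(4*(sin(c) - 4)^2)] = (sin(c) - 2)*cos(c)/(4*(sin(c) - 4)^3)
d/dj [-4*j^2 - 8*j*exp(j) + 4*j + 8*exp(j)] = -8*j*exp(j) - 8*j + 4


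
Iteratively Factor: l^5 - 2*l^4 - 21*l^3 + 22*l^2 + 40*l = (l + 4)*(l^4 - 6*l^3 + 3*l^2 + 10*l) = (l + 1)*(l + 4)*(l^3 - 7*l^2 + 10*l) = (l - 2)*(l + 1)*(l + 4)*(l^2 - 5*l) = (l - 5)*(l - 2)*(l + 1)*(l + 4)*(l)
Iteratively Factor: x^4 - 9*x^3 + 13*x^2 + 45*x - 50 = (x + 2)*(x^3 - 11*x^2 + 35*x - 25) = (x - 5)*(x + 2)*(x^2 - 6*x + 5) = (x - 5)^2*(x + 2)*(x - 1)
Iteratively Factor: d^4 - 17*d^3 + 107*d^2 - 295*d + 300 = (d - 4)*(d^3 - 13*d^2 + 55*d - 75) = (d - 4)*(d - 3)*(d^2 - 10*d + 25) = (d - 5)*(d - 4)*(d - 3)*(d - 5)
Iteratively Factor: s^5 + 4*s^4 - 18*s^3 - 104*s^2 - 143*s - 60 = (s + 1)*(s^4 + 3*s^3 - 21*s^2 - 83*s - 60) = (s + 1)*(s + 4)*(s^3 - s^2 - 17*s - 15) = (s + 1)*(s + 3)*(s + 4)*(s^2 - 4*s - 5) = (s + 1)^2*(s + 3)*(s + 4)*(s - 5)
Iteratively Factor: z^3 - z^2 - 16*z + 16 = (z - 1)*(z^2 - 16) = (z - 1)*(z + 4)*(z - 4)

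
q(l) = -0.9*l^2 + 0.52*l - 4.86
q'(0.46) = -0.31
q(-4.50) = -25.42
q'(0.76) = -0.85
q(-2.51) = -11.84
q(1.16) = -5.47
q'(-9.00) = 16.72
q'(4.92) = -8.34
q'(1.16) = -1.57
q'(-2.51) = 5.04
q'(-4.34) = 8.33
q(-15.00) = -215.16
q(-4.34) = -24.07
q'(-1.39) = 3.02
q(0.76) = -4.98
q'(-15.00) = 27.52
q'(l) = 0.52 - 1.8*l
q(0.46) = -4.81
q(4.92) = -24.09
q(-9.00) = -82.44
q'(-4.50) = 8.62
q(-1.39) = -7.32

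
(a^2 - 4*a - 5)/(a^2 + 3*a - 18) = (a^2 - 4*a - 5)/(a^2 + 3*a - 18)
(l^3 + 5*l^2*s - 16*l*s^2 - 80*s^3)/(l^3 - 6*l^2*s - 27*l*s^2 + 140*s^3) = (-l - 4*s)/(-l + 7*s)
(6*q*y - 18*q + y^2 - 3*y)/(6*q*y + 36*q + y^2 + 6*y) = (y - 3)/(y + 6)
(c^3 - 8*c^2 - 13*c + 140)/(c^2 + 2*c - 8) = (c^2 - 12*c + 35)/(c - 2)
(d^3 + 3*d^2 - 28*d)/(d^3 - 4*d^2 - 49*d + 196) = d/(d - 7)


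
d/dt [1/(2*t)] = -1/(2*t^2)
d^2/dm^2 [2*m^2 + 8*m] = 4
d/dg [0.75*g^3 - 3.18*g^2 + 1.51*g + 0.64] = 2.25*g^2 - 6.36*g + 1.51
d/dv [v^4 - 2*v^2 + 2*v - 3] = 4*v^3 - 4*v + 2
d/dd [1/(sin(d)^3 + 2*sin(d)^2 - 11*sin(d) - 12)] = (-3*sin(d)^2 - 4*sin(d) + 11)*cos(d)/(sin(d)^3 + 2*sin(d)^2 - 11*sin(d) - 12)^2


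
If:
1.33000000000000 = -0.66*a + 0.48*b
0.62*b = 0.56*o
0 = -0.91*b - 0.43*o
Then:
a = -2.02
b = 0.00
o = 0.00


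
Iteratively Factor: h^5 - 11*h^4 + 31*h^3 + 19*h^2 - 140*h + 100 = (h + 2)*(h^4 - 13*h^3 + 57*h^2 - 95*h + 50) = (h - 5)*(h + 2)*(h^3 - 8*h^2 + 17*h - 10) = (h - 5)*(h - 2)*(h + 2)*(h^2 - 6*h + 5) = (h - 5)^2*(h - 2)*(h + 2)*(h - 1)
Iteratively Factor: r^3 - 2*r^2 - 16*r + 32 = (r + 4)*(r^2 - 6*r + 8) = (r - 2)*(r + 4)*(r - 4)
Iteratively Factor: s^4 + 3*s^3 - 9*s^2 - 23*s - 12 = (s + 4)*(s^3 - s^2 - 5*s - 3) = (s - 3)*(s + 4)*(s^2 + 2*s + 1) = (s - 3)*(s + 1)*(s + 4)*(s + 1)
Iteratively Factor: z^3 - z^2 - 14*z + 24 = (z - 3)*(z^2 + 2*z - 8) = (z - 3)*(z + 4)*(z - 2)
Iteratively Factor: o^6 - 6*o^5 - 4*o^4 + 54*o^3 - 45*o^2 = (o - 1)*(o^5 - 5*o^4 - 9*o^3 + 45*o^2) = o*(o - 1)*(o^4 - 5*o^3 - 9*o^2 + 45*o) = o^2*(o - 1)*(o^3 - 5*o^2 - 9*o + 45) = o^2*(o - 1)*(o + 3)*(o^2 - 8*o + 15) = o^2*(o - 5)*(o - 1)*(o + 3)*(o - 3)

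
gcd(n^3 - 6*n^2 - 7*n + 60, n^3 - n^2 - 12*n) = n^2 - n - 12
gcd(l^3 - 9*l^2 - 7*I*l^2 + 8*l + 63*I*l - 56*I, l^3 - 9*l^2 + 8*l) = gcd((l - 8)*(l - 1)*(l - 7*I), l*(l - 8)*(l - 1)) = l^2 - 9*l + 8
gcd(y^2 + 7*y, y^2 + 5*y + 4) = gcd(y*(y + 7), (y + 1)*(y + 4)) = 1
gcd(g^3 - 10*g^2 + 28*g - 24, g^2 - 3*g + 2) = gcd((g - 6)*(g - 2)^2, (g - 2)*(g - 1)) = g - 2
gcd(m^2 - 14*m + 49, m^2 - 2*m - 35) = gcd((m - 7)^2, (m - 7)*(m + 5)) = m - 7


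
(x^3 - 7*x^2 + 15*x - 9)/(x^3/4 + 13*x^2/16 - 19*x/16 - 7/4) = 16*(x^3 - 7*x^2 + 15*x - 9)/(4*x^3 + 13*x^2 - 19*x - 28)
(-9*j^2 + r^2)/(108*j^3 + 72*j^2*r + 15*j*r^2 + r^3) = (-3*j + r)/(36*j^2 + 12*j*r + r^2)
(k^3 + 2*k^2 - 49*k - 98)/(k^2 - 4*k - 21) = (k^2 + 9*k + 14)/(k + 3)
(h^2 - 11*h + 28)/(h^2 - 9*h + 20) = (h - 7)/(h - 5)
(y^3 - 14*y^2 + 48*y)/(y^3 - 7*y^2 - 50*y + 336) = y/(y + 7)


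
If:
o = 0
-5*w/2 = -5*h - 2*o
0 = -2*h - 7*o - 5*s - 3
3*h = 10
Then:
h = 10/3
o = 0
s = -29/15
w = 20/3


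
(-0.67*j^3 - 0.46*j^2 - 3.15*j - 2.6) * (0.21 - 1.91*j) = 1.2797*j^4 + 0.7379*j^3 + 5.9199*j^2 + 4.3045*j - 0.546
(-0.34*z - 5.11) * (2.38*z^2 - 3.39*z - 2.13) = -0.8092*z^3 - 11.0092*z^2 + 18.0471*z + 10.8843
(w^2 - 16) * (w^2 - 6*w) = w^4 - 6*w^3 - 16*w^2 + 96*w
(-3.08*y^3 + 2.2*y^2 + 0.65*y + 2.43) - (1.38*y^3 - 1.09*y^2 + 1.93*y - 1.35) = -4.46*y^3 + 3.29*y^2 - 1.28*y + 3.78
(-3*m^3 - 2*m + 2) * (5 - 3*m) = 9*m^4 - 15*m^3 + 6*m^2 - 16*m + 10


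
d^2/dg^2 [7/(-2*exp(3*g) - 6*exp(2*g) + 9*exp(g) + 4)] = 21*(-6*(2*exp(2*g) + 4*exp(g) - 3)^2*exp(g) + (6*exp(2*g) + 8*exp(g) - 3)*(2*exp(3*g) + 6*exp(2*g) - 9*exp(g) - 4))*exp(g)/(2*exp(3*g) + 6*exp(2*g) - 9*exp(g) - 4)^3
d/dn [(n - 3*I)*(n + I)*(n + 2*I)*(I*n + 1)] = 4*I*n^3 + 3*n^2 + 14*I*n + 1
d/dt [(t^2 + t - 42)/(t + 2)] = (t^2 + 4*t + 44)/(t^2 + 4*t + 4)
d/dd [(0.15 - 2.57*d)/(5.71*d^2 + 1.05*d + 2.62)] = (14.6747*d^2 - 1.713*d - 6.8909)/(32.6041*d^4 + 11.991*d^3 + 31.0229*d^2 + 5.502*d + 6.8644)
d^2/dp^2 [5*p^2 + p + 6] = 10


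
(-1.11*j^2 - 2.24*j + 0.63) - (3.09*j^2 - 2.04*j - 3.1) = -4.2*j^2 - 0.2*j + 3.73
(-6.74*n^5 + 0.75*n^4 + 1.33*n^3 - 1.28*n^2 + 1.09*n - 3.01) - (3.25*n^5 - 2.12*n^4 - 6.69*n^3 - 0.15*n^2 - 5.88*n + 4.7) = -9.99*n^5 + 2.87*n^4 + 8.02*n^3 - 1.13*n^2 + 6.97*n - 7.71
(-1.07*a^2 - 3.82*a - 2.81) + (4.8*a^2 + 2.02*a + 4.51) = 3.73*a^2 - 1.8*a + 1.7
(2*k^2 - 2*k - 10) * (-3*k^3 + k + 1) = -6*k^5 + 6*k^4 + 32*k^3 - 12*k - 10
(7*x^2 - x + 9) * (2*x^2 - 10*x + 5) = 14*x^4 - 72*x^3 + 63*x^2 - 95*x + 45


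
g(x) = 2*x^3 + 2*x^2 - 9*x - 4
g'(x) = 6*x^2 + 4*x - 9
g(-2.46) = 0.47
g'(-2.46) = 17.47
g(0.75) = -8.78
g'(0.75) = -2.62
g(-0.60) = 1.69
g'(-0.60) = -9.24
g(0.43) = -7.34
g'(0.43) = -6.17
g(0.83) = -8.95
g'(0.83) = -1.55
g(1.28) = -8.05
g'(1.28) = 5.95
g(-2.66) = -3.55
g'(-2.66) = 22.81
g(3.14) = 49.38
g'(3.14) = 62.72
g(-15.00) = -6169.00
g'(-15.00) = 1281.00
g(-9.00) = -1219.00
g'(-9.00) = 441.00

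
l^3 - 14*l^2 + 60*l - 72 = (l - 6)^2*(l - 2)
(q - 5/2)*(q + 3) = q^2 + q/2 - 15/2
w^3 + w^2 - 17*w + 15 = (w - 3)*(w - 1)*(w + 5)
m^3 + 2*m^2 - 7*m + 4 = (m - 1)^2*(m + 4)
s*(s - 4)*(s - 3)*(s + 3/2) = s^4 - 11*s^3/2 + 3*s^2/2 + 18*s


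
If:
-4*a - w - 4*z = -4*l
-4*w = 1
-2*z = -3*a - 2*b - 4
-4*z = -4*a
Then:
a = z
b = -z/2 - 2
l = 2*z - 1/16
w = -1/4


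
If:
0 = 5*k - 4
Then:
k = 4/5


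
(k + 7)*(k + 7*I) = k^2 + 7*k + 7*I*k + 49*I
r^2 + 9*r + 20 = (r + 4)*(r + 5)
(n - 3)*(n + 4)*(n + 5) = n^3 + 6*n^2 - 7*n - 60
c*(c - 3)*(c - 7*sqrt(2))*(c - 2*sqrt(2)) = c^4 - 9*sqrt(2)*c^3 - 3*c^3 + 28*c^2 + 27*sqrt(2)*c^2 - 84*c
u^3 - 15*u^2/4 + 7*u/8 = u*(u - 7/2)*(u - 1/4)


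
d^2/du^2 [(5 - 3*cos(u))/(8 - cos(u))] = 19*(sin(u)^2 - 8*cos(u) + 1)/(cos(u) - 8)^3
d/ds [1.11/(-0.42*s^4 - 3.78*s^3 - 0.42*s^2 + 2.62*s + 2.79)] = (1.8648*s^3 + 12.5874*s^2 + 0.9324*s - 2.9082)/(0.42*s^4 + 3.78*s^3 + 0.42*s^2 - 2.62*s - 2.79)^2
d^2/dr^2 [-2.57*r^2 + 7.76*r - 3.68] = -5.14000000000000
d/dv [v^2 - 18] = 2*v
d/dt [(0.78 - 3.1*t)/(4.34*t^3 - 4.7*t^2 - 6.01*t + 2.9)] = (26.908*t^3 - 24.7256*t^2 + 7.332*t - 4.3022)/(18.8356*t^6 - 40.796*t^5 - 30.0768*t^4 + 81.666*t^3 + 8.8601*t^2 - 34.858*t + 8.41)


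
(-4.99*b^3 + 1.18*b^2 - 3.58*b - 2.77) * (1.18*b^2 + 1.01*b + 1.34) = -5.8882*b^5 - 3.6475*b^4 - 9.7192*b^3 - 5.3032*b^2 - 7.5949*b - 3.7118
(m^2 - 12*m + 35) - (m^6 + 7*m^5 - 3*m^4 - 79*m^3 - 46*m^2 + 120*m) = -m^6 - 7*m^5 + 3*m^4 + 79*m^3 + 47*m^2 - 132*m + 35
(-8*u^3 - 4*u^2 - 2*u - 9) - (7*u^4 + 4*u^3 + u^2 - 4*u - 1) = -7*u^4 - 12*u^3 - 5*u^2 + 2*u - 8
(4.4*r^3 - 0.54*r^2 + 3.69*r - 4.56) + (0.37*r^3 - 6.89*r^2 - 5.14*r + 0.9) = 4.77*r^3 - 7.43*r^2 - 1.45*r - 3.66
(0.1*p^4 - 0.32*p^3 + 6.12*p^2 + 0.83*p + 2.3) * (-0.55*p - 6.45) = -0.055*p^5 - 0.469*p^4 - 1.302*p^3 - 39.9305*p^2 - 6.6185*p - 14.835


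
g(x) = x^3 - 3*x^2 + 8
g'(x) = 3*x^2 - 6*x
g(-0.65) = 6.46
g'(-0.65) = 5.17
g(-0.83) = 5.36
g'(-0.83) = 7.05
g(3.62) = 16.12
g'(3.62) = 17.59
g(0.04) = 8.00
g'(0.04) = -0.24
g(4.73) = 46.71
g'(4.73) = 38.74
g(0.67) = 6.95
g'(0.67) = -2.67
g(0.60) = 7.14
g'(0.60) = -2.52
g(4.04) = 24.97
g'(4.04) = 24.72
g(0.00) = 8.00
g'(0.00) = 0.00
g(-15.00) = -4042.00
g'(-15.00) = 765.00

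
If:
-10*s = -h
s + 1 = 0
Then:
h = -10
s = -1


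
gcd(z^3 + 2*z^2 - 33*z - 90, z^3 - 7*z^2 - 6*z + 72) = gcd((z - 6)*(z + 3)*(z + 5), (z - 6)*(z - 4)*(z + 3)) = z^2 - 3*z - 18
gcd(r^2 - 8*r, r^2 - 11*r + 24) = r - 8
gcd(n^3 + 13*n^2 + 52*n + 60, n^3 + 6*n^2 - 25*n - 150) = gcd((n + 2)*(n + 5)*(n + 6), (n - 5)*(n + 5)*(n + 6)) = n^2 + 11*n + 30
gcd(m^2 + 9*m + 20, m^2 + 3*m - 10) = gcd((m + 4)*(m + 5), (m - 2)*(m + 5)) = m + 5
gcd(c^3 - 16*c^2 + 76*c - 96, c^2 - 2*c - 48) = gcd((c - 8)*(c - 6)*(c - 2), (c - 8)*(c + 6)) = c - 8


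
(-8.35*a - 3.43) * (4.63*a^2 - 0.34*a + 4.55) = -38.6605*a^3 - 13.0419*a^2 - 36.8263*a - 15.6065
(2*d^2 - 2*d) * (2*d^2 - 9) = 4*d^4 - 4*d^3 - 18*d^2 + 18*d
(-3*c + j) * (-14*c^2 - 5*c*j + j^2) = 42*c^3 + c^2*j - 8*c*j^2 + j^3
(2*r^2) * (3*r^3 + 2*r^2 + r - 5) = 6*r^5 + 4*r^4 + 2*r^3 - 10*r^2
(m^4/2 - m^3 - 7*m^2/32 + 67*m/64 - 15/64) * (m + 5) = m^5/2 + 3*m^4/2 - 167*m^3/32 - 3*m^2/64 + 5*m - 75/64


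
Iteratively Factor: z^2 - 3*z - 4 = (z + 1)*(z - 4)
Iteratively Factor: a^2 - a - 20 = (a + 4)*(a - 5)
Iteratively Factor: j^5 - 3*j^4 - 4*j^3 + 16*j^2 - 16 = (j - 2)*(j^4 - j^3 - 6*j^2 + 4*j + 8) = (j - 2)^2*(j^3 + j^2 - 4*j - 4) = (j - 2)^3*(j^2 + 3*j + 2) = (j - 2)^3*(j + 2)*(j + 1)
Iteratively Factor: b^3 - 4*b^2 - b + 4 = (b - 1)*(b^2 - 3*b - 4) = (b - 4)*(b - 1)*(b + 1)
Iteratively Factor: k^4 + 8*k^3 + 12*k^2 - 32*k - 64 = (k + 4)*(k^3 + 4*k^2 - 4*k - 16) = (k + 2)*(k + 4)*(k^2 + 2*k - 8) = (k - 2)*(k + 2)*(k + 4)*(k + 4)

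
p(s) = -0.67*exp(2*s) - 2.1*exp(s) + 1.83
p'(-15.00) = 0.00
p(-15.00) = 1.83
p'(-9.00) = 0.00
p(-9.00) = 1.83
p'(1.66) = -48.11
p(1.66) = -27.75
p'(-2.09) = -0.28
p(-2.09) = 1.56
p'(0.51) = -7.21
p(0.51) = -3.53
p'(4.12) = -5207.26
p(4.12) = -2666.44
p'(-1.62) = -0.47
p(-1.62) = 1.39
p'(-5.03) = -0.01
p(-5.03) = 1.82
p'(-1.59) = -0.48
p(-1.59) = 1.37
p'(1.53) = -38.28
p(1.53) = -22.16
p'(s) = -1.34*exp(2*s) - 2.1*exp(s)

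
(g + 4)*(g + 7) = g^2 + 11*g + 28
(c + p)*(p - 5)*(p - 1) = c*p^2 - 6*c*p + 5*c + p^3 - 6*p^2 + 5*p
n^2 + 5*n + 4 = (n + 1)*(n + 4)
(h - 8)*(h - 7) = h^2 - 15*h + 56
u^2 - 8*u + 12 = (u - 6)*(u - 2)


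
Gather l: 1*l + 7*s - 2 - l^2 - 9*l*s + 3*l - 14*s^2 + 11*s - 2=-l^2 + l*(4 - 9*s) - 14*s^2 + 18*s - 4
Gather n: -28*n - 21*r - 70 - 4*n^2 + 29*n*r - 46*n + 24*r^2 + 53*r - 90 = -4*n^2 + n*(29*r - 74) + 24*r^2 + 32*r - 160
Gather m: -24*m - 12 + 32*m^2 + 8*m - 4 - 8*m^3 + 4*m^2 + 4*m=-8*m^3 + 36*m^2 - 12*m - 16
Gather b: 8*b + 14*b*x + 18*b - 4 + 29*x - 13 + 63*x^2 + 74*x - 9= b*(14*x + 26) + 63*x^2 + 103*x - 26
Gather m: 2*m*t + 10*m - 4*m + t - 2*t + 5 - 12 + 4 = m*(2*t + 6) - t - 3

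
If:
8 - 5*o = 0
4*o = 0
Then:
No Solution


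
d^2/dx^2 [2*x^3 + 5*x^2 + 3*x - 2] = 12*x + 10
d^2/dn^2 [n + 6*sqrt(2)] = 0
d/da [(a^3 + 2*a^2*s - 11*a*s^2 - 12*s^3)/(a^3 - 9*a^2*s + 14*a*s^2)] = s*(-11*a^4 + 50*a^3*s - 35*a^2*s^2 - 216*a*s^3 + 168*s^4)/(a^2*(a^4 - 18*a^3*s + 109*a^2*s^2 - 252*a*s^3 + 196*s^4))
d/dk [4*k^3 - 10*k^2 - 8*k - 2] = 12*k^2 - 20*k - 8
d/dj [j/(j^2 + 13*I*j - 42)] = (-j^2 - 42)/(j^4 + 26*I*j^3 - 253*j^2 - 1092*I*j + 1764)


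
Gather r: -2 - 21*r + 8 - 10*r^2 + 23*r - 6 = -10*r^2 + 2*r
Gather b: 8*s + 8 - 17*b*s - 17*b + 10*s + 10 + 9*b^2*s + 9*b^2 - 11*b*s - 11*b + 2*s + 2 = b^2*(9*s + 9) + b*(-28*s - 28) + 20*s + 20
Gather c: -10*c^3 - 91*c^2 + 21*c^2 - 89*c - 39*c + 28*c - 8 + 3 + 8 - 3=-10*c^3 - 70*c^2 - 100*c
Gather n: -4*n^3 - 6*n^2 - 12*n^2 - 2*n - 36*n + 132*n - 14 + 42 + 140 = -4*n^3 - 18*n^2 + 94*n + 168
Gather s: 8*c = 8*c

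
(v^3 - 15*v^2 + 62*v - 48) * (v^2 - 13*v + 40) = v^5 - 28*v^4 + 297*v^3 - 1454*v^2 + 3104*v - 1920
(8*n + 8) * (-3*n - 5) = -24*n^2 - 64*n - 40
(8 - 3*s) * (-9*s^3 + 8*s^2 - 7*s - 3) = 27*s^4 - 96*s^3 + 85*s^2 - 47*s - 24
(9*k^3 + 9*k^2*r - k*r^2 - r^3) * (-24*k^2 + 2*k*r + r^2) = -216*k^5 - 198*k^4*r + 51*k^3*r^2 + 31*k^2*r^3 - 3*k*r^4 - r^5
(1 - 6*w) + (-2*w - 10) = -8*w - 9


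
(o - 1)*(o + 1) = o^2 - 1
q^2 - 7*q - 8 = (q - 8)*(q + 1)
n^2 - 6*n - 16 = (n - 8)*(n + 2)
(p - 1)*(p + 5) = p^2 + 4*p - 5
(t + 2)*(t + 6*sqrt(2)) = t^2 + 2*t + 6*sqrt(2)*t + 12*sqrt(2)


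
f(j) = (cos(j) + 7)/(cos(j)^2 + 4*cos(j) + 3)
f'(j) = (2*sin(j)*cos(j) + 4*sin(j))*(cos(j) + 7)/(cos(j)^2 + 4*cos(j) + 3)^2 - sin(j)/(cos(j)^2 + 4*cos(j) + 3) = (cos(j)^2 + 14*cos(j) + 25)*sin(j)/(cos(j)^2 + 4*cos(j) + 3)^2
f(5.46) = 1.24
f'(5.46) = -0.67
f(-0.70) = 1.17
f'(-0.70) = -0.53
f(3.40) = 89.37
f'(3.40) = -695.31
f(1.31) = 1.77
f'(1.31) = 1.65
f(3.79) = 13.87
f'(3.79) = -43.74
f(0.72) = 1.18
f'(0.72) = 0.55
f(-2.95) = 162.96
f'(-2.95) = -1706.15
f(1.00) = 1.38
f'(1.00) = 0.93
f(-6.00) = 1.03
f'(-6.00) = 0.18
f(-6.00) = 1.03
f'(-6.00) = 0.18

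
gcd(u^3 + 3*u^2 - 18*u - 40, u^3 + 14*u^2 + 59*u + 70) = u^2 + 7*u + 10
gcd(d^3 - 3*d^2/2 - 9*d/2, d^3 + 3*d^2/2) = d^2 + 3*d/2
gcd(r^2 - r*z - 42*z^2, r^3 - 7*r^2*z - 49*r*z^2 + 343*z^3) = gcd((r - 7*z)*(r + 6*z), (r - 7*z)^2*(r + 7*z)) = -r + 7*z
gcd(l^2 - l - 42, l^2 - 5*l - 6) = 1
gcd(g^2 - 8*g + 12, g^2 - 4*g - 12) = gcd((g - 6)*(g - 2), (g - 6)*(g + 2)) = g - 6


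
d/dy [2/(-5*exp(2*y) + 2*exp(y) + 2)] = (20*exp(y) - 4)*exp(y)/(-5*exp(2*y) + 2*exp(y) + 2)^2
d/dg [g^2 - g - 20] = 2*g - 1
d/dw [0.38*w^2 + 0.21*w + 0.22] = 0.76*w + 0.21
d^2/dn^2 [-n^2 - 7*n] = -2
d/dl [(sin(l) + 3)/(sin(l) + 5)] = 2*cos(l)/(sin(l) + 5)^2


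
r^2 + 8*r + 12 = (r + 2)*(r + 6)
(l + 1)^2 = l^2 + 2*l + 1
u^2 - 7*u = u*(u - 7)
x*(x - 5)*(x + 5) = x^3 - 25*x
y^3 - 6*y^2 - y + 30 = (y - 5)*(y - 3)*(y + 2)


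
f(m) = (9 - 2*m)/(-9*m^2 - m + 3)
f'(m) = (9 - 2*m)*(18*m + 1)/(-9*m^2 - m + 3)^2 - 2/(-9*m^2 - m + 3)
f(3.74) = -0.01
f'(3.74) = 0.02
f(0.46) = 12.71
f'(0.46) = 182.46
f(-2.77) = -0.23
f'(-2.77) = -0.15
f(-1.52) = -0.74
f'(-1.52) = -1.08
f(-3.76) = -0.14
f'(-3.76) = -0.06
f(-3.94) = -0.13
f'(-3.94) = -0.05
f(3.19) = -0.03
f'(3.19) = 0.04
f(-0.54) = 11.01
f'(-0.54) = -107.03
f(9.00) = 0.01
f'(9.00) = 0.00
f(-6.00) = -0.07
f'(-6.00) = -0.02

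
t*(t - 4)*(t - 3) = t^3 - 7*t^2 + 12*t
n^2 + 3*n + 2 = (n + 1)*(n + 2)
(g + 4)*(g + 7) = g^2 + 11*g + 28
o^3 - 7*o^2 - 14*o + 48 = (o - 8)*(o - 2)*(o + 3)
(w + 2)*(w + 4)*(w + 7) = w^3 + 13*w^2 + 50*w + 56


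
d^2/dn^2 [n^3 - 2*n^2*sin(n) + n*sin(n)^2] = 2*n^2*sin(n) - 8*n*cos(n) + 2*n*cos(2*n) + 6*n - 4*sin(n) + 2*sin(2*n)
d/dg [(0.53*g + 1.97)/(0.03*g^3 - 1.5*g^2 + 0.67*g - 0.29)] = (-0.0318*g^3 + 0.6177*g^2 + 5.91*g - 1.4736)/(0.0009*g^6 - 0.09*g^5 + 2.2902*g^4 - 2.0274*g^3 + 1.3189*g^2 - 0.3886*g + 0.0841)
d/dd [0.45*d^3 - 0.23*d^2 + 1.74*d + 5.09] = 1.35*d^2 - 0.46*d + 1.74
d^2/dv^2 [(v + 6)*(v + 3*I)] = 2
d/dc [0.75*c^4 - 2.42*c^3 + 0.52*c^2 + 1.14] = c*(3.0*c^2 - 7.26*c + 1.04)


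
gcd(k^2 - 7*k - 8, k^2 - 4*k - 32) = k - 8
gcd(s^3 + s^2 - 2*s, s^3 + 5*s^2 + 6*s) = s^2 + 2*s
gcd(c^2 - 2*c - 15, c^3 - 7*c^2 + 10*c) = c - 5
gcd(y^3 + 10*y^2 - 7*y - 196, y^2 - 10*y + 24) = y - 4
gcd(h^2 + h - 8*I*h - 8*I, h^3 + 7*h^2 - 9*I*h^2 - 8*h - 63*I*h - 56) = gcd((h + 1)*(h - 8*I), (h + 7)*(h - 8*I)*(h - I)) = h - 8*I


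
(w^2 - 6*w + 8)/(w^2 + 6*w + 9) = (w^2 - 6*w + 8)/(w^2 + 6*w + 9)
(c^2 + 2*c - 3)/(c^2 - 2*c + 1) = (c + 3)/(c - 1)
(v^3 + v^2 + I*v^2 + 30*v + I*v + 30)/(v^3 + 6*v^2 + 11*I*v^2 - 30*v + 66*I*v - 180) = (v^2 + v*(1 - 5*I) - 5*I)/(v^2 + v*(6 + 5*I) + 30*I)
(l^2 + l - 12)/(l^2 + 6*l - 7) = (l^2 + l - 12)/(l^2 + 6*l - 7)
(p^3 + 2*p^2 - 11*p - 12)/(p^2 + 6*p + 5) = (p^2 + p - 12)/(p + 5)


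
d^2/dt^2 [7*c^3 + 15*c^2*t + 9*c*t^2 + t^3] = 18*c + 6*t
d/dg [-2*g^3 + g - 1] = 1 - 6*g^2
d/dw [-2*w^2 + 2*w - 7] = 2 - 4*w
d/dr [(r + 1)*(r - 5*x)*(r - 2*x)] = 3*r^2 - 14*r*x + 2*r + 10*x^2 - 7*x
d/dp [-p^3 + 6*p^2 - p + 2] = -3*p^2 + 12*p - 1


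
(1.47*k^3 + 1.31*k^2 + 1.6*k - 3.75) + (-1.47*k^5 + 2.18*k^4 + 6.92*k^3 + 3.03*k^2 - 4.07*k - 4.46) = -1.47*k^5 + 2.18*k^4 + 8.39*k^3 + 4.34*k^2 - 2.47*k - 8.21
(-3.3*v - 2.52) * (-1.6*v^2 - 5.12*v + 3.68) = 5.28*v^3 + 20.928*v^2 + 0.7584*v - 9.2736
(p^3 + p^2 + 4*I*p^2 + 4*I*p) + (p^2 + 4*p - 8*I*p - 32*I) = p^3 + 2*p^2 + 4*I*p^2 + 4*p - 4*I*p - 32*I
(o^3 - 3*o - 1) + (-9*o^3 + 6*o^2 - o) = -8*o^3 + 6*o^2 - 4*o - 1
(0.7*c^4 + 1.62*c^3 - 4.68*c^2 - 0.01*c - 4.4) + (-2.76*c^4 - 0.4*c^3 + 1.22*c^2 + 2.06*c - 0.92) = -2.06*c^4 + 1.22*c^3 - 3.46*c^2 + 2.05*c - 5.32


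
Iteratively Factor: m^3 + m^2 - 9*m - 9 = (m + 3)*(m^2 - 2*m - 3) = (m - 3)*(m + 3)*(m + 1)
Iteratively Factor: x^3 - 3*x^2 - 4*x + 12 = (x - 2)*(x^2 - x - 6) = (x - 3)*(x - 2)*(x + 2)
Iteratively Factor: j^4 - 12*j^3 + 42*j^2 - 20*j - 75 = (j + 1)*(j^3 - 13*j^2 + 55*j - 75) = (j - 5)*(j + 1)*(j^2 - 8*j + 15) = (j - 5)^2*(j + 1)*(j - 3)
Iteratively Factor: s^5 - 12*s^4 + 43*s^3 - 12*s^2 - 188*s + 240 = (s - 5)*(s^4 - 7*s^3 + 8*s^2 + 28*s - 48) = (s - 5)*(s - 3)*(s^3 - 4*s^2 - 4*s + 16) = (s - 5)*(s - 4)*(s - 3)*(s^2 - 4) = (s - 5)*(s - 4)*(s - 3)*(s - 2)*(s + 2)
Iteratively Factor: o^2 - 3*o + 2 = (o - 2)*(o - 1)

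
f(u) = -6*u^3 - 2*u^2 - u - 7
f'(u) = -18*u^2 - 4*u - 1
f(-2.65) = 93.26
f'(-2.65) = -116.80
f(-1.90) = 28.83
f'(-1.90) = -58.38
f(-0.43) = -6.46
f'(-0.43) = -2.61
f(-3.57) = 244.08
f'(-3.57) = -216.13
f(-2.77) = 107.95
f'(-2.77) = -128.03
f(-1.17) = 1.04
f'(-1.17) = -20.96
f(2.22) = -84.72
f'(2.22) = -98.59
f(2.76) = -151.14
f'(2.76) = -149.16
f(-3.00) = 140.00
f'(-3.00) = -151.00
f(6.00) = -1381.00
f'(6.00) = -673.00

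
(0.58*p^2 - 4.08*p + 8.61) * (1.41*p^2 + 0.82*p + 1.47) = 0.8178*p^4 - 5.2772*p^3 + 9.6471*p^2 + 1.0626*p + 12.6567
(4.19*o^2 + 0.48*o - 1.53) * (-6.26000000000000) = -26.2294*o^2 - 3.0048*o + 9.5778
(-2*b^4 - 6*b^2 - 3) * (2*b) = -4*b^5 - 12*b^3 - 6*b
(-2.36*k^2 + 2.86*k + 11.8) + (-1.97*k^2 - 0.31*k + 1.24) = -4.33*k^2 + 2.55*k + 13.04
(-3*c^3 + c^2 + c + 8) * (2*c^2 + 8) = -6*c^5 + 2*c^4 - 22*c^3 + 24*c^2 + 8*c + 64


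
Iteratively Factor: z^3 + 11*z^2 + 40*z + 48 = (z + 4)*(z^2 + 7*z + 12) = (z + 3)*(z + 4)*(z + 4)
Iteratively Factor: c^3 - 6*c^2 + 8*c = (c - 4)*(c^2 - 2*c) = (c - 4)*(c - 2)*(c)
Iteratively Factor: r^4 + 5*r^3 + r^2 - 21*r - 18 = (r + 3)*(r^3 + 2*r^2 - 5*r - 6) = (r + 1)*(r + 3)*(r^2 + r - 6) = (r + 1)*(r + 3)^2*(r - 2)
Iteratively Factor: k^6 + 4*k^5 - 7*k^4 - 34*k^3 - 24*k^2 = (k)*(k^5 + 4*k^4 - 7*k^3 - 34*k^2 - 24*k) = k*(k + 2)*(k^4 + 2*k^3 - 11*k^2 - 12*k) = k^2*(k + 2)*(k^3 + 2*k^2 - 11*k - 12) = k^2*(k + 1)*(k + 2)*(k^2 + k - 12) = k^2*(k - 3)*(k + 1)*(k + 2)*(k + 4)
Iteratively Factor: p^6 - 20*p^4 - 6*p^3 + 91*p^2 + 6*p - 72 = (p + 3)*(p^5 - 3*p^4 - 11*p^3 + 27*p^2 + 10*p - 24) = (p - 2)*(p + 3)*(p^4 - p^3 - 13*p^2 + p + 12) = (p - 2)*(p + 3)^2*(p^3 - 4*p^2 - p + 4) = (p - 2)*(p - 1)*(p + 3)^2*(p^2 - 3*p - 4) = (p - 4)*(p - 2)*(p - 1)*(p + 3)^2*(p + 1)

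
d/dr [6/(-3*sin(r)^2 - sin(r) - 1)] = 6*(6*sin(r) + 1)*cos(r)/(3*sin(r)^2 + sin(r) + 1)^2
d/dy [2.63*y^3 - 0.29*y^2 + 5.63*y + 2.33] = 7.89*y^2 - 0.58*y + 5.63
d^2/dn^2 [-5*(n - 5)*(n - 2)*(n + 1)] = 60 - 30*n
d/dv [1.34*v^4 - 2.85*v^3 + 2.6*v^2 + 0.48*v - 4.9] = 5.36*v^3 - 8.55*v^2 + 5.2*v + 0.48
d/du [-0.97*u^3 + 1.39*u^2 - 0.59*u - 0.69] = -2.91*u^2 + 2.78*u - 0.59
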